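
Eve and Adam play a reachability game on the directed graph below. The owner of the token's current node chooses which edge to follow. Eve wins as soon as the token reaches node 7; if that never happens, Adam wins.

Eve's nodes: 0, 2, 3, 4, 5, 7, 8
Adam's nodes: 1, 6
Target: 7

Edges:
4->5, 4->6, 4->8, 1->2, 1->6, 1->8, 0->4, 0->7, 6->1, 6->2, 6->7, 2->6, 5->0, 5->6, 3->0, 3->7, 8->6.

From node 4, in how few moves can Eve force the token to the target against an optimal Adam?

A0 = {7}
A1: add {0, 3} — 0 (Eve) has 0→7; 3 (Eve) has 3→7.
A2: add {5} — 5 (Eve) has 5→0.
A3: add {4} — 4 (Eve) has 4→5.
A4 = A3; e.g. 1 (Adam) can still go to 2. Fixed point.
4 enters the attractor at level 3, so Eve can force the target in 3 moves from there.

3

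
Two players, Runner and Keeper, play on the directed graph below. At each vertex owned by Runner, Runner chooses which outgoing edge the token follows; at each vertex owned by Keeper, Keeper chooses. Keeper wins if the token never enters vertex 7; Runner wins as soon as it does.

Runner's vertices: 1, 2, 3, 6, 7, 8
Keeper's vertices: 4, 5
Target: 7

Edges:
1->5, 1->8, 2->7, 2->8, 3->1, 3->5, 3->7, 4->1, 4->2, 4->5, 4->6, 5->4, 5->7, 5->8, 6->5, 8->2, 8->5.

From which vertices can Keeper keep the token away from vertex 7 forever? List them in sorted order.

A0 = {7}
A1: add {2, 3} — 2 (Runner) has 2→7; 3 (Runner) has 3→7.
A2: add {8} — 8 (Runner) has 8→2.
A3: add {1} — 1 (Runner) has 1→8.
A4 = A3; e.g. 4 (Keeper) can still go to 5. Fixed point.
Runner's attractor = {1, 2, 3, 7, 8}; Keeper avoids the target exactly from the complement.

4, 5, 6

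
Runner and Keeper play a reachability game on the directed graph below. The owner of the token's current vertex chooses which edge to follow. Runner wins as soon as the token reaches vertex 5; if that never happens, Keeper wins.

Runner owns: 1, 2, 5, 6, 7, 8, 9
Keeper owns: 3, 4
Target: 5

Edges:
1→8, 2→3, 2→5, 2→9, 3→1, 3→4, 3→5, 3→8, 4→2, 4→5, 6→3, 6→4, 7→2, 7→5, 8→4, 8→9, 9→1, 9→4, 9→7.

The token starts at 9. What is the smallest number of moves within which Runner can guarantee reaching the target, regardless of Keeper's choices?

2

A0 = {5}
A1: add {2, 7} — 2 (Runner) has 2→5; 7 (Runner) has 7→5.
A2: add {4, 9} — 4 (Keeper): all of {2, 5} already in; 9 (Runner) has 9→7.
9 enters the attractor at level 2, so Runner can force the target in 2 moves from there.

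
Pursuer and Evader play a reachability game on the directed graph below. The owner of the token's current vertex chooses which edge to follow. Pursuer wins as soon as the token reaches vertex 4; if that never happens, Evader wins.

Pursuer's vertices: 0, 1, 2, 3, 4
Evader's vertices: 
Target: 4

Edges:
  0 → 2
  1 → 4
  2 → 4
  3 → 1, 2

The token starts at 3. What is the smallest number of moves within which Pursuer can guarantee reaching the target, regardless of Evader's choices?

2

A0 = {4}
A1: add {1, 2} — 1 (Pursuer) has 1→4; 2 (Pursuer) has 2→4.
A2: add {0, 3} — 0 (Pursuer) has 0→2; 3 (Pursuer) has 3→1.
A2 = all vertices. Fixed point.
3 enters the attractor at level 2, so Pursuer can force the target in 2 moves from there.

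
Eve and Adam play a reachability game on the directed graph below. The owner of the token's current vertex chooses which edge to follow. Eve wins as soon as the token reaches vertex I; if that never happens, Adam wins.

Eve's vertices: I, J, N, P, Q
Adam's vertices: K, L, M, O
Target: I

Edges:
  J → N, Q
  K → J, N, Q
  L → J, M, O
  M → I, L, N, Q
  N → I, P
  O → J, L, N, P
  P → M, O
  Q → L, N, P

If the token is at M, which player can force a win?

Adam

A0 = {I}
A1: add {N} — N (Eve) has N→I.
A2: add {J, Q} — J (Eve) has J→N; Q (Eve) has Q→N.
A3: add {K} — K (Adam): all of {J, N, Q} already in.
A4 = A3; e.g. L (Adam) can still go to M. Fixed point.
M never enters the attractor, so Adam can avoid the target forever.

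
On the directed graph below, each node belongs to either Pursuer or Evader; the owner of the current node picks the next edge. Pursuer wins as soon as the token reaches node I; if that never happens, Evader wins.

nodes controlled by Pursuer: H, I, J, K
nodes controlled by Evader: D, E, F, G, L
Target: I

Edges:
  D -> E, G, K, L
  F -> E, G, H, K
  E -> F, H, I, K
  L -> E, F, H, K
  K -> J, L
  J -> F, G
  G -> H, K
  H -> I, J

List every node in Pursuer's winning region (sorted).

H, I

A0 = {I}
A1: add {H} — H (Pursuer) has H→I.
A2 = A1; e.g. D (Evader) can still go to E. Fixed point.
Pursuer's winning region = {H, I}.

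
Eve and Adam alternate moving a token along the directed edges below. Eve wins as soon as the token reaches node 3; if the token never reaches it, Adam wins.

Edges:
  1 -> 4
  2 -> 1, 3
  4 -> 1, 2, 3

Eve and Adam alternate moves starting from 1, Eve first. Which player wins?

Track states (vertex, player-to-move).
A0 = {(3,Eve), (3,Adam)}
A1: add {(2,Eve), (4,Eve)}.
A2: add {(1,Adam)}.
A3 = A2; e.g. (1,Eve) stays out. (1,Eve) never enters ⇒ Adam avoids the target.

Adam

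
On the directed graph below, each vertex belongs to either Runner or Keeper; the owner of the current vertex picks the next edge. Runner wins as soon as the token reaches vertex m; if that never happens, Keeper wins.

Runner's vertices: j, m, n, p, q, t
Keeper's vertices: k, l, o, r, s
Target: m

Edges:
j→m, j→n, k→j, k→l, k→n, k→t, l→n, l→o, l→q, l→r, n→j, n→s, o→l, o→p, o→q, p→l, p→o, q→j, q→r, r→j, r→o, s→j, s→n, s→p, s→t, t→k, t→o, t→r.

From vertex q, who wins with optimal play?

A0 = {m}
A1: add {j} — j (Runner) has j→m.
A2: add {n, q} — n (Runner) has n→j; q (Runner) has q→j.
A3 = A2; e.g. k (Keeper) can still go to l. Fixed point.
q ∈ A2, so Runner can force the target.

Runner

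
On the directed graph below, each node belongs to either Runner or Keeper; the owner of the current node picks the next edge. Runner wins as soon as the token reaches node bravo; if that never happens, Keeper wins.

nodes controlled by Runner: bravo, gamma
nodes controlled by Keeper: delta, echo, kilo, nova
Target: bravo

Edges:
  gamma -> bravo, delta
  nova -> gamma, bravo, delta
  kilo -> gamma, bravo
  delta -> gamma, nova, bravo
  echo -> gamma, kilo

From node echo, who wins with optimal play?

Runner

A0 = {bravo}
A1: add {gamma} — gamma (Runner) has gamma→bravo.
A2: add {kilo} — kilo (Keeper): all of {gamma, bravo} already in.
A3: add {echo} — echo (Keeper): all of {gamma, kilo} already in.
A4 = A3; e.g. nova (Keeper) can still go to delta. Fixed point.
echo ∈ A3, so Runner can force the target.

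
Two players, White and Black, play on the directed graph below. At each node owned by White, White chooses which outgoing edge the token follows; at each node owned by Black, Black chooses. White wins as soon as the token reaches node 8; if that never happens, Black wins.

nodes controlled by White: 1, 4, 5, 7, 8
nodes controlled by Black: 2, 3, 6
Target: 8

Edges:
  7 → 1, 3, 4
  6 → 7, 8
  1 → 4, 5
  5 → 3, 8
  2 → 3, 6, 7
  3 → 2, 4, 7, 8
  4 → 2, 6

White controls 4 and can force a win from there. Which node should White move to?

A0 = {8}
A1: add {5} — 5 (White) has 5→8.
A2: add {1} — 1 (White) has 1→5.
A3: add {7} — 7 (White) has 7→1.
A4: add {6} — 6 (Black): all of {7, 8} already in.
A5: add {4} — 4 (White) has 4→6.
A6 = A5; e.g. 2 (Black) can still go to 3. Fixed point.
From 4, successor 6 is in the attractor (rank 4); the other successor 2 is not.

6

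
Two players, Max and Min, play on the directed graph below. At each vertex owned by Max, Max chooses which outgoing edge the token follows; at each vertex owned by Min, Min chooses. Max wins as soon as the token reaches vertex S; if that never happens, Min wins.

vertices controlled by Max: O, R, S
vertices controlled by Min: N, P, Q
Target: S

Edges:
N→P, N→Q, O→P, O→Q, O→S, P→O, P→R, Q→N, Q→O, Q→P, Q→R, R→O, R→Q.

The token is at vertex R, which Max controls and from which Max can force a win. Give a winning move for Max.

A0 = {S}
A1: add {O} — O (Max) has O→S.
A2: add {R} — R (Max) has R→O.
A3: add {P} — P (Min): all of {O, R} already in.
A4 = A3; e.g. N (Min) can still go to Q. Fixed point.
From R, successor O is in the attractor (rank 1); the other successor Q is not.

O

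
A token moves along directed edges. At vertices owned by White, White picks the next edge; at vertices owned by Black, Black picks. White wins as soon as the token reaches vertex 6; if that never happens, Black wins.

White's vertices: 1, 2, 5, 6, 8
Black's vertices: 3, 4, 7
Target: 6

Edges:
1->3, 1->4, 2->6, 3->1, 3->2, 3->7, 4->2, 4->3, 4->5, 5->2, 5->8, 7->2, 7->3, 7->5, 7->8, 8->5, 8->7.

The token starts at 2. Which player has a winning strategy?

A0 = {6}
A1: add {2} — 2 (White) has 2→6.
2 ∈ A1, so White can force the target.

White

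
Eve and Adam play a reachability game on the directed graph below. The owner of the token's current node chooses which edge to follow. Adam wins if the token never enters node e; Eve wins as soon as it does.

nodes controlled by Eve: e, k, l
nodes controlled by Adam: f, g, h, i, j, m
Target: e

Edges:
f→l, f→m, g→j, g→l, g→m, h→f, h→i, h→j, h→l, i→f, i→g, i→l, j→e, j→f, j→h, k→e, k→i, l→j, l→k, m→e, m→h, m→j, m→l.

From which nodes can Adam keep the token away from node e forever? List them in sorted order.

f, g, h, i, j, m

A0 = {e}
A1: add {k} — k (Eve) has k→e.
A2: add {l} — l (Eve) has l→k.
A3 = A2; e.g. f (Adam) can still go to m. Fixed point.
Eve's attractor = {e, k, l}; Adam avoids the target exactly from the complement.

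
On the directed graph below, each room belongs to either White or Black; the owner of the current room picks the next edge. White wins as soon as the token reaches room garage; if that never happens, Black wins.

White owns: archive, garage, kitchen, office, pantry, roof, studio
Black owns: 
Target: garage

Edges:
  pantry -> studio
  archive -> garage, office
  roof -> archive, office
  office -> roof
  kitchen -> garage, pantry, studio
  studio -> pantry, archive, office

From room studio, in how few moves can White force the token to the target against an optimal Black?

A0 = {garage}
A1: add {archive, kitchen} — archive (White) has archive→garage; kitchen (White) has kitchen→garage.
A2: add {roof, studio} — roof (White) has roof→archive; studio (White) has studio→archive.
studio enters the attractor at level 2, so White can force the target in 2 moves from there.

2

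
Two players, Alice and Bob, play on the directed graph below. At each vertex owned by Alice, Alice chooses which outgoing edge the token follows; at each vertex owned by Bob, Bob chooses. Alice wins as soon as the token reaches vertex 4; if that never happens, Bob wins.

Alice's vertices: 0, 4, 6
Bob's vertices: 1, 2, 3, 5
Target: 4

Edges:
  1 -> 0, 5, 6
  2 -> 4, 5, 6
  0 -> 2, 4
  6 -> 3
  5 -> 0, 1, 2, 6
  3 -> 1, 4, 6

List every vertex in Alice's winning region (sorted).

0, 4

A0 = {4}
A1: add {0} — 0 (Alice) has 0→4.
A2 = A1; e.g. 1 (Bob) can still go to 5. Fixed point.
Alice's winning region = {0, 4}.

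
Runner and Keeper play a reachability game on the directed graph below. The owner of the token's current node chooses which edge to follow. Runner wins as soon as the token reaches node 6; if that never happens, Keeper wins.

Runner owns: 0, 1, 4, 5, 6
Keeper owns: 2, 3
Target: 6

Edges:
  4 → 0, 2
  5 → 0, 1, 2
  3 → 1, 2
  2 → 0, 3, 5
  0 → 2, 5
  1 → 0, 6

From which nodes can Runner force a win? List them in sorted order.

0, 1, 4, 5, 6

A0 = {6}
A1: add {1} — 1 (Runner) has 1→6.
A2: add {5} — 5 (Runner) has 5→1.
A3: add {0} — 0 (Runner) has 0→5.
A4: add {4} — 4 (Runner) has 4→0.
A5 = A4; e.g. 2 (Keeper) can still go to 3. Fixed point.
Runner's winning region = {0, 1, 4, 5, 6}.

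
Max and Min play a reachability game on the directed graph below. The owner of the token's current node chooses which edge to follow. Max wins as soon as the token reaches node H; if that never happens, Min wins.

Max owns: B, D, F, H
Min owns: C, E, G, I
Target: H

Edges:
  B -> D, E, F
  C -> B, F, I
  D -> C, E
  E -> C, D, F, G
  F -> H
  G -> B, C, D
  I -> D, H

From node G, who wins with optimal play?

Min

A0 = {H}
A1: add {F} — F (Max) has F→H.
A2: add {B} — B (Max) has B→F.
A3 = A2; e.g. C (Min) can still go to I. Fixed point.
G never enters the attractor, so Min can avoid the target forever.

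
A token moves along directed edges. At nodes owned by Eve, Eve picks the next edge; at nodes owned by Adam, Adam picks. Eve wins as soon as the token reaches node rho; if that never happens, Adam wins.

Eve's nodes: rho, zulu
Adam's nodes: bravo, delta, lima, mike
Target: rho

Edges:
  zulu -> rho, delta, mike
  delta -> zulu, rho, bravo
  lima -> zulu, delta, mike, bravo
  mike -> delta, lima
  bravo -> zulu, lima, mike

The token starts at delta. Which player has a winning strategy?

Adam

A0 = {rho}
A1: add {zulu} — zulu (Eve) has zulu→rho.
A2 = A1; e.g. delta (Adam) can still go to bravo. Fixed point.
delta never enters the attractor, so Adam can avoid the target forever.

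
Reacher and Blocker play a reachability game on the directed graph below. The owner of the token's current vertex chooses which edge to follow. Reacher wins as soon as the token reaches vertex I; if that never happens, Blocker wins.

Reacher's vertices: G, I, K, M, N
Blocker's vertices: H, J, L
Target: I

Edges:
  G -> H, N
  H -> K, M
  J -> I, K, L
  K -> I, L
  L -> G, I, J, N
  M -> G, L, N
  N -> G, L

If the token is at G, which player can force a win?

A0 = {I}
A1: add {K} — K (Reacher) has K→I.
A2 = A1; e.g. G (Reacher) has no edge into A1. Fixed point.
G never enters the attractor, so Blocker can avoid the target forever.

Blocker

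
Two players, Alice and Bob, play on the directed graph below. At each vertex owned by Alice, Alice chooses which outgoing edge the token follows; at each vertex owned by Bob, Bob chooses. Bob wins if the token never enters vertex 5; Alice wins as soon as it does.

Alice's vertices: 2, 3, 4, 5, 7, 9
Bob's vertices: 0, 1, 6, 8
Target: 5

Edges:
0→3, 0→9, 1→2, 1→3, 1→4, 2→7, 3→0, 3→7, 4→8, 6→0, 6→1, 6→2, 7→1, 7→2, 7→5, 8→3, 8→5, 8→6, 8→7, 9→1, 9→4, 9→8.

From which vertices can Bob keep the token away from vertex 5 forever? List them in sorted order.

0, 1, 4, 6, 8, 9

A0 = {5}
A1: add {7} — 7 (Alice) has 7→5.
A2: add {2, 3} — 2 (Alice) has 2→7; 3 (Alice) has 3→7.
A3 = A2; e.g. 0 (Bob) can still go to 9. Fixed point.
Alice's attractor = {2, 3, 5, 7}; Bob avoids the target exactly from the complement.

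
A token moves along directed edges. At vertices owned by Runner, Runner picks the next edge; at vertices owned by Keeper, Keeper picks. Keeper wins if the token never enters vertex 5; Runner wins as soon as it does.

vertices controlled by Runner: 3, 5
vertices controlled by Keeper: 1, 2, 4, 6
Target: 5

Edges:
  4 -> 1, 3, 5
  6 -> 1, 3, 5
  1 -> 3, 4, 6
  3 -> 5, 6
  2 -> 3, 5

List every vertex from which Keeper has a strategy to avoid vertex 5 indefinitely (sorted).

1, 4, 6

A0 = {5}
A1: add {3} — 3 (Runner) has 3→5.
A2: add {2} — 2 (Keeper): all of {3, 5} already in.
A3 = A2; e.g. 1 (Keeper) can still go to 4. Fixed point.
Runner's attractor = {2, 3, 5}; Keeper avoids the target exactly from the complement.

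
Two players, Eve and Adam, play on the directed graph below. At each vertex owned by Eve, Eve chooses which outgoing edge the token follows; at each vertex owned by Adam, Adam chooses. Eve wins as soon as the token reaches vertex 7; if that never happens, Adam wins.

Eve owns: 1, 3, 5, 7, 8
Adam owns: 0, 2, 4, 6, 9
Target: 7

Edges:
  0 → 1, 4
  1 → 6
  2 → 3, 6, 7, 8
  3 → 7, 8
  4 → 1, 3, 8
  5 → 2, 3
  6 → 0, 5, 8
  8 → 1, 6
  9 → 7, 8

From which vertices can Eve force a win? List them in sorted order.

3, 5, 7

A0 = {7}
A1: add {3} — 3 (Eve) has 3→7.
A2: add {5} — 5 (Eve) has 5→3.
A3 = A2; e.g. 0 (Adam) can still go to 1. Fixed point.
Eve's winning region = {3, 5, 7}.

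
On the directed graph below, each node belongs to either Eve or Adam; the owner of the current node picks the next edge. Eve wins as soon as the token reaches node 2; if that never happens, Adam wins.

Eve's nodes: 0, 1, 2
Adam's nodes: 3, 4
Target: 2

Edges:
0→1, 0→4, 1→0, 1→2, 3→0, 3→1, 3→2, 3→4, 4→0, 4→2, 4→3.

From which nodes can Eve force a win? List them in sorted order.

0, 1, 2

A0 = {2}
A1: add {1} — 1 (Eve) has 1→2.
A2: add {0} — 0 (Eve) has 0→1.
A3 = A2; e.g. 3 (Adam) can still go to 4. Fixed point.
Eve's winning region = {0, 1, 2}.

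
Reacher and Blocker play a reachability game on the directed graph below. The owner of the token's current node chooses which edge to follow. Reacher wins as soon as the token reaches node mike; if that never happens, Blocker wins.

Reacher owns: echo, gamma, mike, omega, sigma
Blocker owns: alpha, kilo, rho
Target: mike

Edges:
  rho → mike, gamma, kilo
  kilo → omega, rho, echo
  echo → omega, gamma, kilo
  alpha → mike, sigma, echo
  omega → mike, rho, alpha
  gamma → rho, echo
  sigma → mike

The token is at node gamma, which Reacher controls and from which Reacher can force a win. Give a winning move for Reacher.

echo

A0 = {mike}
A1: add {omega, sigma} — sigma (Reacher) has sigma→mike; omega (Reacher) has omega→mike.
A2: add {echo} — echo (Reacher) has echo→omega.
A3: add {alpha, gamma} — gamma (Reacher) has gamma→echo; alpha (Blocker): all of {mike, sigma, echo} already in.
A4 = A3; e.g. rho (Blocker) can still go to kilo. Fixed point.
From gamma, successor echo is in the attractor (rank 2); the other successor rho is not.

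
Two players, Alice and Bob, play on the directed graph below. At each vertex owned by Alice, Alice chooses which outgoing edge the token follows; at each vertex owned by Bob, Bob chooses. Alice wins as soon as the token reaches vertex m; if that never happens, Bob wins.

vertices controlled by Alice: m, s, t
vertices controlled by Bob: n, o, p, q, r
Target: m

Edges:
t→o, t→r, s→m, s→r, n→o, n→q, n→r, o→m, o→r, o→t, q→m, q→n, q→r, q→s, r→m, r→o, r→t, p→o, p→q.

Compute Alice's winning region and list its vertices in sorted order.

m, s

A0 = {m}
A1: add {s} — s (Alice) has s→m.
A2 = A1; e.g. n (Bob) can still go to o. Fixed point.
Alice's winning region = {m, s}.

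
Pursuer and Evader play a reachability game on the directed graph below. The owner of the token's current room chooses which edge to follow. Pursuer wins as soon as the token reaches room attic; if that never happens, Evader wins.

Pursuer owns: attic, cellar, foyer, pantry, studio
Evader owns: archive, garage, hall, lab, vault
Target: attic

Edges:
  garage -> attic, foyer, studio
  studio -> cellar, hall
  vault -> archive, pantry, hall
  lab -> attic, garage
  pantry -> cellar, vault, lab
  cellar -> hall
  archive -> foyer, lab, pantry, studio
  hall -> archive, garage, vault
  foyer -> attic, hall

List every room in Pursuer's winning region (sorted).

A0 = {attic}
A1: add {foyer} — foyer (Pursuer) has foyer→attic.
A2 = A1; e.g. cellar (Pursuer) has no edge into A1. Fixed point.
Pursuer's winning region = {attic, foyer}.

attic, foyer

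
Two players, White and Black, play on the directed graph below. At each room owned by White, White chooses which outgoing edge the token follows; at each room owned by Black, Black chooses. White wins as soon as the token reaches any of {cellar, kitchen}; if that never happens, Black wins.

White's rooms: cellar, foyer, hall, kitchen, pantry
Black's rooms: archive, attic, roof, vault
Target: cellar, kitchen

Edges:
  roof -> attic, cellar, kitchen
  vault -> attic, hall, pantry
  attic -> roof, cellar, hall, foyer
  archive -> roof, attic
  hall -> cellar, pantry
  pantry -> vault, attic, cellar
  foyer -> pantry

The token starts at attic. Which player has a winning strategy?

A0 = {cellar, kitchen}
A1: add {hall, pantry} — hall (White) has hall→cellar; pantry (White) has pantry→cellar.
A2: add {foyer} — foyer (White) has foyer→pantry.
A3 = A2; e.g. roof (Black) can still go to attic. Fixed point.
attic never enters the attractor, so Black can avoid the target forever.

Black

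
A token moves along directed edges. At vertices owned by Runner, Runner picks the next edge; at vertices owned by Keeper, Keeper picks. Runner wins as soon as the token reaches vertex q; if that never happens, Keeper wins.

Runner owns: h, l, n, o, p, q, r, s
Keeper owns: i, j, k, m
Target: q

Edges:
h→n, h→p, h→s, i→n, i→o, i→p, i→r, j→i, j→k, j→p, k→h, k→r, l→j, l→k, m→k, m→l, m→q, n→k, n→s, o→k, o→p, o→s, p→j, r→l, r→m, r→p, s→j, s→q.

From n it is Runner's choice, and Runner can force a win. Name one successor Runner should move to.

A0 = {q}
A1: add {s} — s (Runner) has s→q.
A2: add {h, n, o} — h (Runner) has h→s; n (Runner) has n→s; o (Runner) has o→s.
A3 = A2; e.g. i (Keeper) can still go to p. Fixed point.
From n, successor s is in the attractor (rank 1); the other successor k is not.

s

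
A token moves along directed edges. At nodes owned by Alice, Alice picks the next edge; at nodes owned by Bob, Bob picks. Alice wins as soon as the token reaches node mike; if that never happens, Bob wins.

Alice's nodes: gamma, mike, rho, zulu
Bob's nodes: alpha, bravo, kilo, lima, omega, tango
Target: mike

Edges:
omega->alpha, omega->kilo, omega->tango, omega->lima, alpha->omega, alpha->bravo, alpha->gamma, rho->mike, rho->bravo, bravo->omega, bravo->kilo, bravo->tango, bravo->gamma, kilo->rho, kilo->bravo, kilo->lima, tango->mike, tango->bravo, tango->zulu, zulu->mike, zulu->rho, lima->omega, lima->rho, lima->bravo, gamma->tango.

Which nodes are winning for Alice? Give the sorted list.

mike, rho, zulu

A0 = {mike}
A1: add {rho, zulu} — rho (Alice) has rho→mike; zulu (Alice) has zulu→mike.
A2 = A1; e.g. omega (Bob) can still go to alpha. Fixed point.
Alice's winning region = {mike, rho, zulu}.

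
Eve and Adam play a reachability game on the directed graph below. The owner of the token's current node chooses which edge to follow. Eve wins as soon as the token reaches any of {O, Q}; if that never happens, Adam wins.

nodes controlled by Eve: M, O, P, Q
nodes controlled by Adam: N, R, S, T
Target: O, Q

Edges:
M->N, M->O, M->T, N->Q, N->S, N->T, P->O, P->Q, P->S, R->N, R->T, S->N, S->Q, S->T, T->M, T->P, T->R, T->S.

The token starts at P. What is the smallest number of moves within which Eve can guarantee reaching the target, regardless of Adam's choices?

A0 = {O, Q}
A1: add {M, P} — M (Eve) has M→O; P (Eve) has P→O.
A2 = A1; e.g. N (Adam) can still go to S. Fixed point.
P enters the attractor at level 1, so Eve can force the target in 1 move from there.

1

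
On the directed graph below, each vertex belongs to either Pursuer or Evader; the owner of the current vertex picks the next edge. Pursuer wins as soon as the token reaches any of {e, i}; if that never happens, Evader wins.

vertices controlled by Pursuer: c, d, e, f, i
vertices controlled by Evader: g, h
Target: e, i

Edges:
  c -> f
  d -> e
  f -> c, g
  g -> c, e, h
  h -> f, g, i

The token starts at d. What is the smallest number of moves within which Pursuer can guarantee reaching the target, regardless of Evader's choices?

A0 = {e, i}
A1: add {d} — d (Pursuer) has d→e.
A2 = A1; e.g. c (Pursuer) has no edge into A1. Fixed point.
d enters the attractor at level 1, so Pursuer can force the target in 1 move from there.

1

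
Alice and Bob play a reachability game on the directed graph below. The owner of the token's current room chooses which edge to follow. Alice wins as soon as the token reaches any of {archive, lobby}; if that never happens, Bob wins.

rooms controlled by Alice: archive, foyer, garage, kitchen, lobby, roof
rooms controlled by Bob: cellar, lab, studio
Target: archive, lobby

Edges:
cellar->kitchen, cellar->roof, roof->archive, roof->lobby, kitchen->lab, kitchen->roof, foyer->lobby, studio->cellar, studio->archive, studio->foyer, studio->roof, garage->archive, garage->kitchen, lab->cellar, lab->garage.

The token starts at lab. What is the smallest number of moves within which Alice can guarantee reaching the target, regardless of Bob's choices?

A0 = {archive, lobby}
A1: add {foyer, garage, roof} — foyer (Alice) has foyer→lobby; roof (Alice) has roof→archive; garage (Alice) has garage→archive.
A2: add {kitchen} — kitchen (Alice) has kitchen→roof.
A3: add {cellar} — cellar (Bob): all of {kitchen, roof} already in.
A4: add {lab, studio} — lab (Bob): all of {cellar, garage} already in; studio (Bob): all of {cellar, archive, foyer, roof} already in.
A4 = all vertices. Fixed point.
lab enters the attractor at level 4, so Alice can force the target in 4 moves from there.

4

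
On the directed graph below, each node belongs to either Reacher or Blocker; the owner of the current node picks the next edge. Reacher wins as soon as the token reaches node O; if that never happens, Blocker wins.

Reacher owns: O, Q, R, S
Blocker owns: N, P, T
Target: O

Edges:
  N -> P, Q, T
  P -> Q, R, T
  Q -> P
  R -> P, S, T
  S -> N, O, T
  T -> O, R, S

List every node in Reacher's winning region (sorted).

A0 = {O}
A1: add {S} — S (Reacher) has S→O.
A2: add {R} — R (Reacher) has R→S.
A3: add {T} — T (Blocker): all of {O, R, S} already in.
A4 = A3; e.g. N (Blocker) can still go to P. Fixed point.
Reacher's winning region = {O, R, S, T}.

O, R, S, T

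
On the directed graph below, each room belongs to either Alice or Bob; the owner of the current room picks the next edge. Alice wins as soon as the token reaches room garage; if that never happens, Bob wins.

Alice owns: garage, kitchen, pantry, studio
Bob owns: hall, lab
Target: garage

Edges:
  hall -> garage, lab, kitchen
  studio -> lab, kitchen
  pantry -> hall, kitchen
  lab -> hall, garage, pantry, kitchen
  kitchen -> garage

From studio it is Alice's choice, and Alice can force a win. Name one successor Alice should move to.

kitchen

A0 = {garage}
A1: add {kitchen} — kitchen (Alice) has kitchen→garage.
A2: add {pantry, studio} — studio (Alice) has studio→kitchen; pantry (Alice) has pantry→kitchen.
A3 = A2; e.g. hall (Bob) can still go to lab. Fixed point.
From studio, successor kitchen is in the attractor (rank 1); the other successor lab is not.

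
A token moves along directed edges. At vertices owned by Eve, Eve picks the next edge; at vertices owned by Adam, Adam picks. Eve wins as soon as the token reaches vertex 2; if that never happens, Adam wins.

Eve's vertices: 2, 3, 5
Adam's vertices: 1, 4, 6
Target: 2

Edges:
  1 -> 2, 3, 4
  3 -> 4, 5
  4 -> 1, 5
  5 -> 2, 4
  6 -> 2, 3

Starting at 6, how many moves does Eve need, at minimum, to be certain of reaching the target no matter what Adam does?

3

A0 = {2}
A1: add {5} — 5 (Eve) has 5→2.
A2: add {3} — 3 (Eve) has 3→5.
A3: add {6} — 6 (Adam): all of {2, 3} already in.
A4 = A3; e.g. 1 (Adam) can still go to 4. Fixed point.
6 enters the attractor at level 3, so Eve can force the target in 3 moves from there.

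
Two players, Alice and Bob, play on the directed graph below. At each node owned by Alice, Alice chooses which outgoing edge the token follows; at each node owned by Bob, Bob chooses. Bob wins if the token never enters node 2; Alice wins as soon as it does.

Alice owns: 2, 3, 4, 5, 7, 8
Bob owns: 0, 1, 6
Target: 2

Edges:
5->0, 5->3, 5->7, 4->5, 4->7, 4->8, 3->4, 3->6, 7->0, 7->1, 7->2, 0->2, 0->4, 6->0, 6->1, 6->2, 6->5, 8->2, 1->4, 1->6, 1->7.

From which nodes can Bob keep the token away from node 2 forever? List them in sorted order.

A0 = {2}
A1: add {7, 8} — 7 (Alice) has 7→2; 8 (Alice) has 8→2.
A2: add {4, 5} — 4 (Alice) has 4→7; 5 (Alice) has 5→7.
A3: add {0, 3} — 0 (Bob): all of {2, 4} already in; 3 (Alice) has 3→4.
A4 = A3; e.g. 1 (Bob) can still go to 6. Fixed point.
Alice's attractor = {0, 2, 3, 4, 5, 7, 8}; Bob avoids the target exactly from the complement.

1, 6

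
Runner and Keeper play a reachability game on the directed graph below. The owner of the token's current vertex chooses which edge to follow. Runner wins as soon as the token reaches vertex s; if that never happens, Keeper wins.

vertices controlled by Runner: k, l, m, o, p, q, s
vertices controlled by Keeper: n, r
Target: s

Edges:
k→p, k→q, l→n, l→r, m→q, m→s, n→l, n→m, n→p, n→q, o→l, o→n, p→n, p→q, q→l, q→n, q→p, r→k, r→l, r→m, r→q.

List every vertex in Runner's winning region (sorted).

A0 = {s}
A1: add {m} — m (Runner) has m→s.
A2 = A1; e.g. k (Runner) has no edge into A1. Fixed point.
Runner's winning region = {m, s}.

m, s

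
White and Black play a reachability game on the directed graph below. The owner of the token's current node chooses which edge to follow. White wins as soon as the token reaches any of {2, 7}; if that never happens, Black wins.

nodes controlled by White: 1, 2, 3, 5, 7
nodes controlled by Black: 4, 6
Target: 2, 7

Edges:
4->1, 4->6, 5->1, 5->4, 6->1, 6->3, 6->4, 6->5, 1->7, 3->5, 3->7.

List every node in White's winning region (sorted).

A0 = {2, 7}
A1: add {1, 3} — 1 (White) has 1→7; 3 (White) has 3→7.
A2: add {5} — 5 (White) has 5→1.
A3 = A2; e.g. 4 (Black) can still go to 6. Fixed point.
White's winning region = {1, 2, 3, 5, 7}.

1, 2, 3, 5, 7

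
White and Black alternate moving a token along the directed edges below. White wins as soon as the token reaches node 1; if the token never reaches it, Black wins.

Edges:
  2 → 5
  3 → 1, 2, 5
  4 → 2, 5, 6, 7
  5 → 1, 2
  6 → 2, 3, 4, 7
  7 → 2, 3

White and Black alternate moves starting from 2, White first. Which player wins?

Track states (vertex, player-to-move).
A0 = {(1,White), (1,Black)}
A1: add {(3,White), (5,White)}.
A2: add {(2,Black)}.
A3: add {(4,White), (6,White), (7,White)}.
A4 = A3; e.g. (2,White) stays out. (2,White) never enters ⇒ Black avoids the target.

Black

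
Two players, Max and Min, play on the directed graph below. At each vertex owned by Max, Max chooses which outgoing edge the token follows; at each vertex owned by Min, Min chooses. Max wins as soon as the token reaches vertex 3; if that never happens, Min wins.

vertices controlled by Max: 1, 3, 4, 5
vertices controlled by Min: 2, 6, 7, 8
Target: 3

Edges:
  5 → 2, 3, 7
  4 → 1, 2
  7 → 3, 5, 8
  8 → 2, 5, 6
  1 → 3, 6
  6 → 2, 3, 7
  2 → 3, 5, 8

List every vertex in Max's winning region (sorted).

1, 3, 4, 5

A0 = {3}
A1: add {1, 5} — 1 (Max) has 1→3; 5 (Max) has 5→3.
A2: add {4} — 4 (Max) has 4→1.
A3 = A2; e.g. 2 (Min) can still go to 8. Fixed point.
Max's winning region = {1, 3, 4, 5}.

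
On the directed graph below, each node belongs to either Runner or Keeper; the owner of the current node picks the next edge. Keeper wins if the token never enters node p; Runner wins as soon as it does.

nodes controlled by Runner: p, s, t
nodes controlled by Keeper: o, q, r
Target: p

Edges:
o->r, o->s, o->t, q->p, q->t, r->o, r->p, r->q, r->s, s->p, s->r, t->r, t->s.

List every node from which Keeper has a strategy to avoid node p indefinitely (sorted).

o, r

A0 = {p}
A1: add {s} — s (Runner) has s→p.
A2: add {t} — t (Runner) has t→s.
A3: add {q} — q (Keeper): all of {p, t} already in.
A4 = A3; e.g. o (Keeper) can still go to r. Fixed point.
Runner's attractor = {p, q, s, t}; Keeper avoids the target exactly from the complement.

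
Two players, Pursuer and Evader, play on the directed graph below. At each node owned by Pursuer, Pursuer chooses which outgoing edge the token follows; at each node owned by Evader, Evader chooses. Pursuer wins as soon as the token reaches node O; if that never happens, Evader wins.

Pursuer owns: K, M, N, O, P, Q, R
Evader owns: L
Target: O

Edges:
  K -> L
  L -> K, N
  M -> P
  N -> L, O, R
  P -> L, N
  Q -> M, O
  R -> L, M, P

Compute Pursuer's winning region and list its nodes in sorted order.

M, N, O, P, Q, R

A0 = {O}
A1: add {N, Q} — N (Pursuer) has N→O; Q (Pursuer) has Q→O.
A2: add {P} — P (Pursuer) has P→N.
A3: add {M, R} — M (Pursuer) has M→P; R (Pursuer) has R→P.
A4 = A3; e.g. K (Pursuer) has no edge into A3. Fixed point.
Pursuer's winning region = {M, N, O, P, Q, R}.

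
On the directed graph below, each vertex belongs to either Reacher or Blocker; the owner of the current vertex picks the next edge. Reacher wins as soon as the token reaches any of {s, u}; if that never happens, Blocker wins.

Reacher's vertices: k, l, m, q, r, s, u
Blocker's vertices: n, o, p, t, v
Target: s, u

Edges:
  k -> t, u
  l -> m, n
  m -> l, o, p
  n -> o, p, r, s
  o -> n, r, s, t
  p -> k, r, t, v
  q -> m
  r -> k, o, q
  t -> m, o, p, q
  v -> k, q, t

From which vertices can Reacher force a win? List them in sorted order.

A0 = {s, u}
A1: add {k} — k (Reacher) has k→u.
A2: add {r} — r (Reacher) has r→k.
A3 = A2; e.g. l (Reacher) has no edge into A2. Fixed point.
Reacher's winning region = {k, r, s, u}.

k, r, s, u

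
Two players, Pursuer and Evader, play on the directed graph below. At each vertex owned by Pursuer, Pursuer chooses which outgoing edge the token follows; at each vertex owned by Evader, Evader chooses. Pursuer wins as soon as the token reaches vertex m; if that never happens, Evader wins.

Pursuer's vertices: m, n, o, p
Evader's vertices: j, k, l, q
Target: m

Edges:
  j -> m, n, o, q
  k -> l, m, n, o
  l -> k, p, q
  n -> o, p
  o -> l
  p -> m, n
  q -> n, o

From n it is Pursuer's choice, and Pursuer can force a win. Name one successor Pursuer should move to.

p

A0 = {m}
A1: add {p} — p (Pursuer) has p→m.
A2: add {n} — n (Pursuer) has n→p.
A3 = A2; e.g. j (Evader) can still go to o. Fixed point.
From n, successor p is in the attractor (rank 1); the other successor o is not.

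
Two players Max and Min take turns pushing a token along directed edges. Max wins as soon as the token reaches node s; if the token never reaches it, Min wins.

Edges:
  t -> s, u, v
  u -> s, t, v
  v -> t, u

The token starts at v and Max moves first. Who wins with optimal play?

Track states (vertex, player-to-move).
A0 = {(s,Max), (s,Min)}
A1: add {(t,Max), (u,Max)}.
A2: add {(v,Min)}.
A3 = A2; e.g. (t,Min) stays out. (v,Max) never enters ⇒ Min avoids the target.

Min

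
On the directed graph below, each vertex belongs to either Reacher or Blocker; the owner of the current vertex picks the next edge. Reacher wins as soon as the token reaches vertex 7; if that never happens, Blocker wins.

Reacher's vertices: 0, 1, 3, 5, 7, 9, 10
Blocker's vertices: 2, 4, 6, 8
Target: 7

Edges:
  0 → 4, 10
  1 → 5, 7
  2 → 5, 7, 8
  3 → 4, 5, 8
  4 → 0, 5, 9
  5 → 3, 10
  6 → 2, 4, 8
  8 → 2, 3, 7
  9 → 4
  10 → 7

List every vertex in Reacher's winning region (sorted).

0, 1, 3, 5, 7, 10

A0 = {7}
A1: add {1, 10} — 1 (Reacher) has 1→7; 10 (Reacher) has 10→7.
A2: add {0, 5} — 0 (Reacher) has 0→10; 5 (Reacher) has 5→10.
A3: add {3} — 3 (Reacher) has 3→5.
A4 = A3; e.g. 2 (Blocker) can still go to 8. Fixed point.
Reacher's winning region = {0, 1, 3, 5, 7, 10}.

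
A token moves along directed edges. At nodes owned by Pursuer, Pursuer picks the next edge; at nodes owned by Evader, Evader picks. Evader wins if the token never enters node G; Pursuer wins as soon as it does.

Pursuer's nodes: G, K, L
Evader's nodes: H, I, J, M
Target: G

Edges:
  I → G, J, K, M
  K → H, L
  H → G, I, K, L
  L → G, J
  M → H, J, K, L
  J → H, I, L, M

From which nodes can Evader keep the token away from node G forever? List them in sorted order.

H, I, J, M

A0 = {G}
A1: add {L} — L (Pursuer) has L→G.
A2: add {K} — K (Pursuer) has K→L.
A3 = A2; e.g. H (Evader) can still go to I. Fixed point.
Pursuer's attractor = {G, K, L}; Evader avoids the target exactly from the complement.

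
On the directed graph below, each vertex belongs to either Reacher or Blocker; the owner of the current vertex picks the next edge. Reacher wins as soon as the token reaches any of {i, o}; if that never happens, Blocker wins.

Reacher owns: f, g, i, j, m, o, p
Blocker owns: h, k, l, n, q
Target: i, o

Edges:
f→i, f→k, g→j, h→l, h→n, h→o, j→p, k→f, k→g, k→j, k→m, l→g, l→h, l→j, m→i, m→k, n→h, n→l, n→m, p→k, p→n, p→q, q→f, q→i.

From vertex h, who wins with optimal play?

A0 = {i, o}
A1: add {f, m} — f (Reacher) has f→i; m (Reacher) has m→i.
A2: add {q} — q (Blocker): all of {f, i} already in.
A3: add {p} — p (Reacher) has p→q.
A4: add {j} — j (Reacher) has j→p.
A5: add {g} — g (Reacher) has g→j.
A6: add {k} — k (Blocker): all of {f, g, j, m} already in.
A7 = A6; e.g. h (Blocker) can still go to l. Fixed point.
h never enters the attractor, so Blocker can avoid the target forever.

Blocker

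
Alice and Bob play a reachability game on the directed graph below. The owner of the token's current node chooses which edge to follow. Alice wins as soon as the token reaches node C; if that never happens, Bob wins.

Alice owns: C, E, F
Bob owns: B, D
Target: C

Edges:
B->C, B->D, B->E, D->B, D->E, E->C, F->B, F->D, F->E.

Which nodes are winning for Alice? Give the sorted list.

A0 = {C}
A1: add {E} — E (Alice) has E→C.
A2: add {F} — F (Alice) has F→E.
A3 = A2; e.g. B (Bob) can still go to D. Fixed point.
Alice's winning region = {C, E, F}.

C, E, F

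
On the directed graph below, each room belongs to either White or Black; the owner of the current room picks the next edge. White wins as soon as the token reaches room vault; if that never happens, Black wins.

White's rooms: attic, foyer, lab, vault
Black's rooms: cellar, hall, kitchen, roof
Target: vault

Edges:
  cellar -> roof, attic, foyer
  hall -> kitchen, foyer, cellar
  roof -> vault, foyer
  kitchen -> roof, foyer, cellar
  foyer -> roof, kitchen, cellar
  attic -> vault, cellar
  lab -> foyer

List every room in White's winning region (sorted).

attic, vault

A0 = {vault}
A1: add {attic} — attic (White) has attic→vault.
A2 = A1; e.g. roof (Black) can still go to foyer. Fixed point.
White's winning region = {attic, vault}.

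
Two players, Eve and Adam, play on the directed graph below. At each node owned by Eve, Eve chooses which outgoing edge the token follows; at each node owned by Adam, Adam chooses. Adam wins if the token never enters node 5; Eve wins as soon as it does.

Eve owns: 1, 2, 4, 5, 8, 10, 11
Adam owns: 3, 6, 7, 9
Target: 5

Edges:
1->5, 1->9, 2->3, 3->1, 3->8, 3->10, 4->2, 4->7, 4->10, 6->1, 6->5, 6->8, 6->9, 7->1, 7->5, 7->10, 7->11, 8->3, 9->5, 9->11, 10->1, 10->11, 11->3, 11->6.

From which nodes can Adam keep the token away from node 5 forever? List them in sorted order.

2, 3, 6, 7, 8, 9, 11

A0 = {5}
A1: add {1} — 1 (Eve) has 1→5.
A2: add {10} — 10 (Eve) has 10→1.
A3: add {4} — 4 (Eve) has 4→10.
A4 = A3; e.g. 2 (Eve) has no edge into A3. Fixed point.
Eve's attractor = {1, 4, 5, 10}; Adam avoids the target exactly from the complement.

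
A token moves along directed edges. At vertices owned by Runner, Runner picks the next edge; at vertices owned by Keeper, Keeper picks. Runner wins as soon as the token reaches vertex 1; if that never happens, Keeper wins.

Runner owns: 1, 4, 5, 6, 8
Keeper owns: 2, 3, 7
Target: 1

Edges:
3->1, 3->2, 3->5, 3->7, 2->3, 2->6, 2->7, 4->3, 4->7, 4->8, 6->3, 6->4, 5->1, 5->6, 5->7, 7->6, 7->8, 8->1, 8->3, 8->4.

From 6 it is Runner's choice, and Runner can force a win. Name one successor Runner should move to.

4

A0 = {1}
A1: add {5, 8} — 5 (Runner) has 5→1; 8 (Runner) has 8→1.
A2: add {4} — 4 (Runner) has 4→8.
A3: add {6} — 6 (Runner) has 6→4.
A4: add {7} — 7 (Keeper): all of {6, 8} already in.
A5 = A4; e.g. 2 (Keeper) can still go to 3. Fixed point.
From 6, successor 4 is in the attractor (rank 2); the other successor 3 is not.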